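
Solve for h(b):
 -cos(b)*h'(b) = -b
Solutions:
 h(b) = C1 + Integral(b/cos(b), b)


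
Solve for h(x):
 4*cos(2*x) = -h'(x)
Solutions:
 h(x) = C1 - 2*sin(2*x)


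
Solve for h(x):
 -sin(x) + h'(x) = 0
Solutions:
 h(x) = C1 - cos(x)


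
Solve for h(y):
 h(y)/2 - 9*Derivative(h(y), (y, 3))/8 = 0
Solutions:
 h(y) = C3*exp(2^(2/3)*3^(1/3)*y/3) + (C1*sin(2^(2/3)*3^(5/6)*y/6) + C2*cos(2^(2/3)*3^(5/6)*y/6))*exp(-2^(2/3)*3^(1/3)*y/6)


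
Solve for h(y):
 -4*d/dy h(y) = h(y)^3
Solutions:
 h(y) = -sqrt(2)*sqrt(-1/(C1 - y))
 h(y) = sqrt(2)*sqrt(-1/(C1 - y))


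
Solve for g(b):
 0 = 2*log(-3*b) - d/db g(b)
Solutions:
 g(b) = C1 + 2*b*log(-b) + 2*b*(-1 + log(3))


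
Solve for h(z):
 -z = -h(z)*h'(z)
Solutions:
 h(z) = -sqrt(C1 + z^2)
 h(z) = sqrt(C1 + z^2)


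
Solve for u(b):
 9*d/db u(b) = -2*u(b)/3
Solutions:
 u(b) = C1*exp(-2*b/27)


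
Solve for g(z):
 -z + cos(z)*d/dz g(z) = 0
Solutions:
 g(z) = C1 + Integral(z/cos(z), z)


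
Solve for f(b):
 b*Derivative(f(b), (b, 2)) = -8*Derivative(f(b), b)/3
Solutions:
 f(b) = C1 + C2/b^(5/3)


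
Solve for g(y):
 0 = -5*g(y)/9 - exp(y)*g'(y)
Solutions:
 g(y) = C1*exp(5*exp(-y)/9)


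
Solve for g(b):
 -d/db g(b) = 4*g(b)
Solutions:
 g(b) = C1*exp(-4*b)


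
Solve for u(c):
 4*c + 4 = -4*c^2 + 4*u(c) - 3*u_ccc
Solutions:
 u(c) = C3*exp(6^(2/3)*c/3) + c^2 + c + (C1*sin(2^(2/3)*3^(1/6)*c/2) + C2*cos(2^(2/3)*3^(1/6)*c/2))*exp(-6^(2/3)*c/6) + 1


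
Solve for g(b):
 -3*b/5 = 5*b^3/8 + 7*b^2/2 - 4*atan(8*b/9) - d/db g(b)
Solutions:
 g(b) = C1 + 5*b^4/32 + 7*b^3/6 + 3*b^2/10 - 4*b*atan(8*b/9) + 9*log(64*b^2 + 81)/4


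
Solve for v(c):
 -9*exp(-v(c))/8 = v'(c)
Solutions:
 v(c) = log(C1 - 9*c/8)


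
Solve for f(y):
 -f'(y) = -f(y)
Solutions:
 f(y) = C1*exp(y)


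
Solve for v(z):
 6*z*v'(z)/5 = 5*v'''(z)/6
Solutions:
 v(z) = C1 + Integral(C2*airyai(5^(1/3)*6^(2/3)*z/5) + C3*airybi(5^(1/3)*6^(2/3)*z/5), z)


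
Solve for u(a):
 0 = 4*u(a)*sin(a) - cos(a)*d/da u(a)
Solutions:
 u(a) = C1/cos(a)^4


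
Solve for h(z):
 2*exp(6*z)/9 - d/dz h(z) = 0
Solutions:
 h(z) = C1 + exp(6*z)/27


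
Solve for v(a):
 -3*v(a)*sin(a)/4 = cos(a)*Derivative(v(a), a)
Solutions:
 v(a) = C1*cos(a)^(3/4)


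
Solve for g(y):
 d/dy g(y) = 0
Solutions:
 g(y) = C1


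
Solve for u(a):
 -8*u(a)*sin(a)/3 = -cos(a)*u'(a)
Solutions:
 u(a) = C1/cos(a)^(8/3)


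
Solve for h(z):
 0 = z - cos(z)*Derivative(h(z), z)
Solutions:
 h(z) = C1 + Integral(z/cos(z), z)


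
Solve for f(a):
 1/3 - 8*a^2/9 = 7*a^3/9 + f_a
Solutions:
 f(a) = C1 - 7*a^4/36 - 8*a^3/27 + a/3


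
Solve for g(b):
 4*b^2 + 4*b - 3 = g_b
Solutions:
 g(b) = C1 + 4*b^3/3 + 2*b^2 - 3*b


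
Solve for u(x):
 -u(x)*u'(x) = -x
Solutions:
 u(x) = -sqrt(C1 + x^2)
 u(x) = sqrt(C1 + x^2)


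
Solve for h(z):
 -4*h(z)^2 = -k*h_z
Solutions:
 h(z) = -k/(C1*k + 4*z)


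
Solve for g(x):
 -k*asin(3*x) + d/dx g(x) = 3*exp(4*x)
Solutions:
 g(x) = C1 + k*(x*asin(3*x) + sqrt(1 - 9*x^2)/3) + 3*exp(4*x)/4


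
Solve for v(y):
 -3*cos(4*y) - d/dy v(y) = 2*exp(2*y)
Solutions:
 v(y) = C1 - exp(2*y) - 3*sin(4*y)/4


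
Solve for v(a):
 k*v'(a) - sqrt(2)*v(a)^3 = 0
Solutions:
 v(a) = -sqrt(2)*sqrt(-k/(C1*k + sqrt(2)*a))/2
 v(a) = sqrt(2)*sqrt(-k/(C1*k + sqrt(2)*a))/2


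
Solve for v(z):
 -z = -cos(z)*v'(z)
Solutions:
 v(z) = C1 + Integral(z/cos(z), z)


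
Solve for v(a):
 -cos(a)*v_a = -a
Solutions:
 v(a) = C1 + Integral(a/cos(a), a)


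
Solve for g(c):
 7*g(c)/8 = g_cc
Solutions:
 g(c) = C1*exp(-sqrt(14)*c/4) + C2*exp(sqrt(14)*c/4)


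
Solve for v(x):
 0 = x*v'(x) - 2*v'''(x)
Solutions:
 v(x) = C1 + Integral(C2*airyai(2^(2/3)*x/2) + C3*airybi(2^(2/3)*x/2), x)


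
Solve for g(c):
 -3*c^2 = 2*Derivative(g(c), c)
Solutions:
 g(c) = C1 - c^3/2


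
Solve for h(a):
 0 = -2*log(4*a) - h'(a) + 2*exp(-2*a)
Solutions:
 h(a) = C1 - 2*a*log(a) + 2*a*(1 - 2*log(2)) - exp(-2*a)


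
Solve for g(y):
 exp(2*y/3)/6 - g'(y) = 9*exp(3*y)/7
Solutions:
 g(y) = C1 + exp(2*y/3)/4 - 3*exp(3*y)/7


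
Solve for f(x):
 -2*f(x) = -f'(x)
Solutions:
 f(x) = C1*exp(2*x)


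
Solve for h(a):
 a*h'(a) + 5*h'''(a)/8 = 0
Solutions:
 h(a) = C1 + Integral(C2*airyai(-2*5^(2/3)*a/5) + C3*airybi(-2*5^(2/3)*a/5), a)


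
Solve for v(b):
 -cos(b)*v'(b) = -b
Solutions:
 v(b) = C1 + Integral(b/cos(b), b)


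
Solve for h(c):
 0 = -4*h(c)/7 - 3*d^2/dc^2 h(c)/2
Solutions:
 h(c) = C1*sin(2*sqrt(42)*c/21) + C2*cos(2*sqrt(42)*c/21)


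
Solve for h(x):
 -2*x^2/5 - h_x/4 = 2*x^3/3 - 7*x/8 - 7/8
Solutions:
 h(x) = C1 - 2*x^4/3 - 8*x^3/15 + 7*x^2/4 + 7*x/2


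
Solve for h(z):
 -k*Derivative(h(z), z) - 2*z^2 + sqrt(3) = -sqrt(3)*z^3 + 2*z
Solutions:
 h(z) = C1 + sqrt(3)*z^4/(4*k) - 2*z^3/(3*k) - z^2/k + sqrt(3)*z/k


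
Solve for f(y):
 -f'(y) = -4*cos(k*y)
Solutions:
 f(y) = C1 + 4*sin(k*y)/k


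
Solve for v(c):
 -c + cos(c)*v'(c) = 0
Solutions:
 v(c) = C1 + Integral(c/cos(c), c)


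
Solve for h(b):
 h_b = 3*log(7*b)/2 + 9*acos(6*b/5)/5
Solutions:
 h(b) = C1 + 3*b*log(b)/2 + 9*b*acos(6*b/5)/5 - 3*b/2 + 3*b*log(7)/2 - 3*sqrt(25 - 36*b^2)/10


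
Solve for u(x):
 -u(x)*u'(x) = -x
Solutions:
 u(x) = -sqrt(C1 + x^2)
 u(x) = sqrt(C1 + x^2)


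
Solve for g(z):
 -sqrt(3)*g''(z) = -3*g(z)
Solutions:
 g(z) = C1*exp(-3^(1/4)*z) + C2*exp(3^(1/4)*z)


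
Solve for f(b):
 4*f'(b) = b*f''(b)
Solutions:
 f(b) = C1 + C2*b^5


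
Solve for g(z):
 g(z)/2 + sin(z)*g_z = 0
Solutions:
 g(z) = C1*(cos(z) + 1)^(1/4)/(cos(z) - 1)^(1/4)


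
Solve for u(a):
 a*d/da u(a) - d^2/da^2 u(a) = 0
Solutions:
 u(a) = C1 + C2*erfi(sqrt(2)*a/2)


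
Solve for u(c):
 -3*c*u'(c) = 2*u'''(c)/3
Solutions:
 u(c) = C1 + Integral(C2*airyai(-6^(2/3)*c/2) + C3*airybi(-6^(2/3)*c/2), c)


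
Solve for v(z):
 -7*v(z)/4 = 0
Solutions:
 v(z) = 0


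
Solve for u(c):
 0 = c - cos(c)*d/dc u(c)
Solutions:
 u(c) = C1 + Integral(c/cos(c), c)


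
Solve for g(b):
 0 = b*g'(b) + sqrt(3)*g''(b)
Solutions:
 g(b) = C1 + C2*erf(sqrt(2)*3^(3/4)*b/6)


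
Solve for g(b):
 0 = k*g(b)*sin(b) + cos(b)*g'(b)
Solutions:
 g(b) = C1*exp(k*log(cos(b)))


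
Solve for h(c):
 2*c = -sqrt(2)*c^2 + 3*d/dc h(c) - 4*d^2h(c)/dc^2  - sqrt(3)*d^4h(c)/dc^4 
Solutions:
 h(c) = C1 + C2*exp(c*(-2^(2/3)*3^(1/6)*(27 + sqrt(256*sqrt(3) + 729))^(1/3) + 8*6^(1/3)/(27 + sqrt(256*sqrt(3) + 729))^(1/3))/12)*sin(c*(8*2^(1/3)*3^(5/6)/(27 + sqrt(256*sqrt(3) + 729))^(1/3) + 6^(2/3)*(27 + sqrt(256*sqrt(3) + 729))^(1/3))/12) + C3*exp(c*(-2^(2/3)*3^(1/6)*(27 + sqrt(256*sqrt(3) + 729))^(1/3) + 8*6^(1/3)/(27 + sqrt(256*sqrt(3) + 729))^(1/3))/12)*cos(c*(8*2^(1/3)*3^(5/6)/(27 + sqrt(256*sqrt(3) + 729))^(1/3) + 6^(2/3)*(27 + sqrt(256*sqrt(3) + 729))^(1/3))/12) + C4*exp(-c*(-2^(2/3)*3^(1/6)*(27 + sqrt(256*sqrt(3) + 729))^(1/3) + 8*6^(1/3)/(27 + sqrt(256*sqrt(3) + 729))^(1/3))/6) + sqrt(2)*c^3/9 + c^2/3 + 4*sqrt(2)*c^2/9 + 8*c/9 + 32*sqrt(2)*c/27


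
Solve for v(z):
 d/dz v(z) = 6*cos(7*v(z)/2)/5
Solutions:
 -6*z/5 - log(sin(7*v(z)/2) - 1)/7 + log(sin(7*v(z)/2) + 1)/7 = C1


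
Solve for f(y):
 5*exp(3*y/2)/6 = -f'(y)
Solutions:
 f(y) = C1 - 5*exp(3*y/2)/9


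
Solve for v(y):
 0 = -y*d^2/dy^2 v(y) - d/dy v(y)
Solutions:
 v(y) = C1 + C2*log(y)


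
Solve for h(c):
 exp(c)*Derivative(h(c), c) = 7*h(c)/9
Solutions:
 h(c) = C1*exp(-7*exp(-c)/9)


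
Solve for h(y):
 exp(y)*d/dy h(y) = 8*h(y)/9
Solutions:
 h(y) = C1*exp(-8*exp(-y)/9)


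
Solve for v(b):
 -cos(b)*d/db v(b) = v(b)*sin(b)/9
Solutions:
 v(b) = C1*cos(b)^(1/9)


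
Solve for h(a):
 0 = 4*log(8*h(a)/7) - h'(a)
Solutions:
 -Integral(1/(log(_y) - log(7) + 3*log(2)), (_y, h(a)))/4 = C1 - a


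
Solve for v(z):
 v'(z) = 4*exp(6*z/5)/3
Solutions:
 v(z) = C1 + 10*exp(6*z/5)/9


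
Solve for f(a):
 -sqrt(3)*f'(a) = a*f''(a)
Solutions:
 f(a) = C1 + C2*a^(1 - sqrt(3))


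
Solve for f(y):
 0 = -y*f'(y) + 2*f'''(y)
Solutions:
 f(y) = C1 + Integral(C2*airyai(2^(2/3)*y/2) + C3*airybi(2^(2/3)*y/2), y)


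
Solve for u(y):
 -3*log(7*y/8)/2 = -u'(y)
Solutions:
 u(y) = C1 + 3*y*log(y)/2 - 9*y*log(2)/2 - 3*y/2 + 3*y*log(7)/2


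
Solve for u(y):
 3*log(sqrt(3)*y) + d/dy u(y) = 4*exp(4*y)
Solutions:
 u(y) = C1 - 3*y*log(y) + y*(3 - 3*log(3)/2) + exp(4*y)


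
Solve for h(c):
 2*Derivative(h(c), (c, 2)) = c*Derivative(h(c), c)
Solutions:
 h(c) = C1 + C2*erfi(c/2)


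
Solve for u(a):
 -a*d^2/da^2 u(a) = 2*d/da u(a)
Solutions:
 u(a) = C1 + C2/a


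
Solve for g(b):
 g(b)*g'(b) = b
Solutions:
 g(b) = -sqrt(C1 + b^2)
 g(b) = sqrt(C1 + b^2)


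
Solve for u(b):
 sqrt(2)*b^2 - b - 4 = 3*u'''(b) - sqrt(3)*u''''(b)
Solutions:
 u(b) = C1 + C2*b + C3*b^2 + C4*exp(sqrt(3)*b) + sqrt(2)*b^5/180 + b^4*(-3 + 2*sqrt(6))/216 + b^3*(-12 - sqrt(3) + 2*sqrt(2))/54


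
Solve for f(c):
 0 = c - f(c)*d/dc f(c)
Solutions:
 f(c) = -sqrt(C1 + c^2)
 f(c) = sqrt(C1 + c^2)


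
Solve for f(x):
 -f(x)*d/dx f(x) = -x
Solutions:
 f(x) = -sqrt(C1 + x^2)
 f(x) = sqrt(C1 + x^2)


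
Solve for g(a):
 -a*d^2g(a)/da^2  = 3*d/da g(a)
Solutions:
 g(a) = C1 + C2/a^2


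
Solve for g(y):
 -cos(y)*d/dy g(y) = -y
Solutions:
 g(y) = C1 + Integral(y/cos(y), y)


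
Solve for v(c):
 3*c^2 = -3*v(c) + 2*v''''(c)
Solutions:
 v(c) = C1*exp(-2^(3/4)*3^(1/4)*c/2) + C2*exp(2^(3/4)*3^(1/4)*c/2) + C3*sin(2^(3/4)*3^(1/4)*c/2) + C4*cos(2^(3/4)*3^(1/4)*c/2) - c^2


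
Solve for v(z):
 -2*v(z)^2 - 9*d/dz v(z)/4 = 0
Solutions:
 v(z) = 9/(C1 + 8*z)


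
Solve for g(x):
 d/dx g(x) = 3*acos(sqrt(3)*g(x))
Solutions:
 Integral(1/acos(sqrt(3)*_y), (_y, g(x))) = C1 + 3*x


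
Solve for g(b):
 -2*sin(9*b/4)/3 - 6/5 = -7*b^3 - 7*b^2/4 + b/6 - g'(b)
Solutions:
 g(b) = C1 - 7*b^4/4 - 7*b^3/12 + b^2/12 + 6*b/5 - 8*cos(9*b/4)/27


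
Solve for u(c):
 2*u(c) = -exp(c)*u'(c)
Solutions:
 u(c) = C1*exp(2*exp(-c))


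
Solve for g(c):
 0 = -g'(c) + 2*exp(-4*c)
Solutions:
 g(c) = C1 - exp(-4*c)/2


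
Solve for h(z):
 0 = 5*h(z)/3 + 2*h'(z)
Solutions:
 h(z) = C1*exp(-5*z/6)


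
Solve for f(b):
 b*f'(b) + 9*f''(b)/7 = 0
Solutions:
 f(b) = C1 + C2*erf(sqrt(14)*b/6)


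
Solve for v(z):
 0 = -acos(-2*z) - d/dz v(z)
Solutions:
 v(z) = C1 - z*acos(-2*z) - sqrt(1 - 4*z^2)/2


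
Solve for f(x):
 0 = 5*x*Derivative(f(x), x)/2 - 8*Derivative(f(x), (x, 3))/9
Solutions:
 f(x) = C1 + Integral(C2*airyai(2^(2/3)*45^(1/3)*x/4) + C3*airybi(2^(2/3)*45^(1/3)*x/4), x)


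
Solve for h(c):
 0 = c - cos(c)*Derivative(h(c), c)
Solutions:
 h(c) = C1 + Integral(c/cos(c), c)


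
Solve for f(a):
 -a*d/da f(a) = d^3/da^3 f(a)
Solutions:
 f(a) = C1 + Integral(C2*airyai(-a) + C3*airybi(-a), a)


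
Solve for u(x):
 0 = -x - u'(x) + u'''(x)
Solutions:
 u(x) = C1 + C2*exp(-x) + C3*exp(x) - x^2/2


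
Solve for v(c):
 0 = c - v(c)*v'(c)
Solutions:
 v(c) = -sqrt(C1 + c^2)
 v(c) = sqrt(C1 + c^2)


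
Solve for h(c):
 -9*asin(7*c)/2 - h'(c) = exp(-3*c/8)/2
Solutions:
 h(c) = C1 - 9*c*asin(7*c)/2 - 9*sqrt(1 - 49*c^2)/14 + 4*exp(-3*c/8)/3


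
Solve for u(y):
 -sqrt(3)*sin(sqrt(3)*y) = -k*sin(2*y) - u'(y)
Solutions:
 u(y) = C1 + k*cos(2*y)/2 - cos(sqrt(3)*y)


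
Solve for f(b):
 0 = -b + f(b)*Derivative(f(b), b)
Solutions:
 f(b) = -sqrt(C1 + b^2)
 f(b) = sqrt(C1 + b^2)


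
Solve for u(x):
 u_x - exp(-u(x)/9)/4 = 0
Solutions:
 u(x) = 9*log(C1 + x/36)


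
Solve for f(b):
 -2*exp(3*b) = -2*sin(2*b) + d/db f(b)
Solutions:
 f(b) = C1 - 2*exp(3*b)/3 - cos(2*b)


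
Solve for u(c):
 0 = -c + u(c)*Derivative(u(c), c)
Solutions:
 u(c) = -sqrt(C1 + c^2)
 u(c) = sqrt(C1 + c^2)


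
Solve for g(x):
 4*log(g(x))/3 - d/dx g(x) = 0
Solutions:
 li(g(x)) = C1 + 4*x/3


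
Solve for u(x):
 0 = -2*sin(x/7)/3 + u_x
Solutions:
 u(x) = C1 - 14*cos(x/7)/3


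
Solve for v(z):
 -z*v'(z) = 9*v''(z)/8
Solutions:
 v(z) = C1 + C2*erf(2*z/3)


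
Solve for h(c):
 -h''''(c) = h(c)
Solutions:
 h(c) = (C1*sin(sqrt(2)*c/2) + C2*cos(sqrt(2)*c/2))*exp(-sqrt(2)*c/2) + (C3*sin(sqrt(2)*c/2) + C4*cos(sqrt(2)*c/2))*exp(sqrt(2)*c/2)


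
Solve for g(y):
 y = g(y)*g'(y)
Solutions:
 g(y) = -sqrt(C1 + y^2)
 g(y) = sqrt(C1 + y^2)


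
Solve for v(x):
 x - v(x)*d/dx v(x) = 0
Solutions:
 v(x) = -sqrt(C1 + x^2)
 v(x) = sqrt(C1 + x^2)


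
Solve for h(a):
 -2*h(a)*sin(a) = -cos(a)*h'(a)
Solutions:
 h(a) = C1/cos(a)^2


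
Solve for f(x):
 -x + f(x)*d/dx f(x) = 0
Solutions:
 f(x) = -sqrt(C1 + x^2)
 f(x) = sqrt(C1 + x^2)


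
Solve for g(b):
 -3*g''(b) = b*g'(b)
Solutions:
 g(b) = C1 + C2*erf(sqrt(6)*b/6)


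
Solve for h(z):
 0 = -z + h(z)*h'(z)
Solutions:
 h(z) = -sqrt(C1 + z^2)
 h(z) = sqrt(C1 + z^2)


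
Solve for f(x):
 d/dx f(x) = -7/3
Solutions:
 f(x) = C1 - 7*x/3


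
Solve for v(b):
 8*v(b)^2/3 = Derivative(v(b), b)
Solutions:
 v(b) = -3/(C1 + 8*b)


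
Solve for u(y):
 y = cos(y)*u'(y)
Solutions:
 u(y) = C1 + Integral(y/cos(y), y)


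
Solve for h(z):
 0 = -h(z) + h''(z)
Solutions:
 h(z) = C1*exp(-z) + C2*exp(z)


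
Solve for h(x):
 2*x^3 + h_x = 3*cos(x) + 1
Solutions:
 h(x) = C1 - x^4/2 + x + 3*sin(x)


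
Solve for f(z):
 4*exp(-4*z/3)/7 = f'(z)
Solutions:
 f(z) = C1 - 3*exp(-4*z/3)/7


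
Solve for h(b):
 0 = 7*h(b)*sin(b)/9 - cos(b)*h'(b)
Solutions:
 h(b) = C1/cos(b)^(7/9)


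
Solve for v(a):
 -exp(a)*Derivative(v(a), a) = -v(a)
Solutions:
 v(a) = C1*exp(-exp(-a))


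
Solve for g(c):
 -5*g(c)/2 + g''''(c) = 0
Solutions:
 g(c) = C1*exp(-2^(3/4)*5^(1/4)*c/2) + C2*exp(2^(3/4)*5^(1/4)*c/2) + C3*sin(2^(3/4)*5^(1/4)*c/2) + C4*cos(2^(3/4)*5^(1/4)*c/2)


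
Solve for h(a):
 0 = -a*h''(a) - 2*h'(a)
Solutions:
 h(a) = C1 + C2/a


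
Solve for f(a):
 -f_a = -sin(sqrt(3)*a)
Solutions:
 f(a) = C1 - sqrt(3)*cos(sqrt(3)*a)/3


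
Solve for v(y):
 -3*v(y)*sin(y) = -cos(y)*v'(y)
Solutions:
 v(y) = C1/cos(y)^3


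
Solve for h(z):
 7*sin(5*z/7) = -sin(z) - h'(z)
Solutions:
 h(z) = C1 + 49*cos(5*z/7)/5 + cos(z)


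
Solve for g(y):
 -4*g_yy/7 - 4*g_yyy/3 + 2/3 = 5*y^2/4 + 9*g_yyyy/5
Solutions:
 g(y) = C1 + C2*y - 35*y^4/192 + 245*y^3/144 - 2555*y^2/576 + (C3*sin(2*sqrt(1610)*y/189) + C4*cos(2*sqrt(1610)*y/189))*exp(-10*y/27)


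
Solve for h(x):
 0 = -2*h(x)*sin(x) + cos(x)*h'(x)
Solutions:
 h(x) = C1/cos(x)^2


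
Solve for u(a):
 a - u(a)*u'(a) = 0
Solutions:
 u(a) = -sqrt(C1 + a^2)
 u(a) = sqrt(C1 + a^2)


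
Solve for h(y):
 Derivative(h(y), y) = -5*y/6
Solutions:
 h(y) = C1 - 5*y^2/12


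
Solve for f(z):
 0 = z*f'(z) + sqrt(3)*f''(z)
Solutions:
 f(z) = C1 + C2*erf(sqrt(2)*3^(3/4)*z/6)


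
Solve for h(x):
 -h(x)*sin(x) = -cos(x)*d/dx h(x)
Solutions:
 h(x) = C1/cos(x)


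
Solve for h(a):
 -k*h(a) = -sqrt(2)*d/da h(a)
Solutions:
 h(a) = C1*exp(sqrt(2)*a*k/2)


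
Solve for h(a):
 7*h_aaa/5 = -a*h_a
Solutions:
 h(a) = C1 + Integral(C2*airyai(-5^(1/3)*7^(2/3)*a/7) + C3*airybi(-5^(1/3)*7^(2/3)*a/7), a)


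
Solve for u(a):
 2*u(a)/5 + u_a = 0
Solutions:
 u(a) = C1*exp(-2*a/5)


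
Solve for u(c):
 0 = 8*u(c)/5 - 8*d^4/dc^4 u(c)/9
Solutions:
 u(c) = C1*exp(-sqrt(3)*5^(3/4)*c/5) + C2*exp(sqrt(3)*5^(3/4)*c/5) + C3*sin(sqrt(3)*5^(3/4)*c/5) + C4*cos(sqrt(3)*5^(3/4)*c/5)


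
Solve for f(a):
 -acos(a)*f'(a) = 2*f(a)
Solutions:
 f(a) = C1*exp(-2*Integral(1/acos(a), a))


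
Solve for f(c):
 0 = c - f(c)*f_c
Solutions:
 f(c) = -sqrt(C1 + c^2)
 f(c) = sqrt(C1 + c^2)


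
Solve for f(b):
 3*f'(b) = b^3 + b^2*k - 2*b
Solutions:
 f(b) = C1 + b^4/12 + b^3*k/9 - b^2/3


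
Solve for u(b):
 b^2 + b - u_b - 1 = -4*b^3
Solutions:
 u(b) = C1 + b^4 + b^3/3 + b^2/2 - b


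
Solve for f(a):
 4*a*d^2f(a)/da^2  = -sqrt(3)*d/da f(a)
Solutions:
 f(a) = C1 + C2*a^(1 - sqrt(3)/4)


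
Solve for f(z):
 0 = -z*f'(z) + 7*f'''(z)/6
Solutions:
 f(z) = C1 + Integral(C2*airyai(6^(1/3)*7^(2/3)*z/7) + C3*airybi(6^(1/3)*7^(2/3)*z/7), z)


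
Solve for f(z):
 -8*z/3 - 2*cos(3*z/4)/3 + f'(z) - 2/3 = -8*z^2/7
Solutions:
 f(z) = C1 - 8*z^3/21 + 4*z^2/3 + 2*z/3 + 8*sin(3*z/4)/9


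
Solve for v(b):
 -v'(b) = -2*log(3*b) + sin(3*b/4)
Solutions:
 v(b) = C1 + 2*b*log(b) - 2*b + 2*b*log(3) + 4*cos(3*b/4)/3


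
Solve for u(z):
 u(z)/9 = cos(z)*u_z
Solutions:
 u(z) = C1*(sin(z) + 1)^(1/18)/(sin(z) - 1)^(1/18)


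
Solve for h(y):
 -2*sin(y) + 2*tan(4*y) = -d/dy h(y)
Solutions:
 h(y) = C1 + log(cos(4*y))/2 - 2*cos(y)


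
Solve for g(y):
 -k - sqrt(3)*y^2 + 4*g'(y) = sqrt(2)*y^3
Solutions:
 g(y) = C1 + k*y/4 + sqrt(2)*y^4/16 + sqrt(3)*y^3/12


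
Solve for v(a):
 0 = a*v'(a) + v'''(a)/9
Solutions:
 v(a) = C1 + Integral(C2*airyai(-3^(2/3)*a) + C3*airybi(-3^(2/3)*a), a)


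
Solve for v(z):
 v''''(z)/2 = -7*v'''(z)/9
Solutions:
 v(z) = C1 + C2*z + C3*z^2 + C4*exp(-14*z/9)


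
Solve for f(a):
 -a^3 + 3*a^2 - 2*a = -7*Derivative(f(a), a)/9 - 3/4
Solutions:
 f(a) = C1 + 9*a^4/28 - 9*a^3/7 + 9*a^2/7 - 27*a/28


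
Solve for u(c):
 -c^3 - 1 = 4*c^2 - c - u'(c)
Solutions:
 u(c) = C1 + c^4/4 + 4*c^3/3 - c^2/2 + c


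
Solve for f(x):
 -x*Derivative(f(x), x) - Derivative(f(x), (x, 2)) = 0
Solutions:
 f(x) = C1 + C2*erf(sqrt(2)*x/2)


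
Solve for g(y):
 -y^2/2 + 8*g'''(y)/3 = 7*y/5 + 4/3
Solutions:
 g(y) = C1 + C2*y + C3*y^2 + y^5/320 + 7*y^4/320 + y^3/12


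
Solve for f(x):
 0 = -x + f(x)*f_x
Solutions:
 f(x) = -sqrt(C1 + x^2)
 f(x) = sqrt(C1 + x^2)


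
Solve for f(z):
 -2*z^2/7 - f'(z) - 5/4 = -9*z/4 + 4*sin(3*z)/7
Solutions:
 f(z) = C1 - 2*z^3/21 + 9*z^2/8 - 5*z/4 + 4*cos(3*z)/21


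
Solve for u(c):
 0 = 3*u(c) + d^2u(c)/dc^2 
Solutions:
 u(c) = C1*sin(sqrt(3)*c) + C2*cos(sqrt(3)*c)


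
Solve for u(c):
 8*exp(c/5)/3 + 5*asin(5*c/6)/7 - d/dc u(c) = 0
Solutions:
 u(c) = C1 + 5*c*asin(5*c/6)/7 + sqrt(36 - 25*c^2)/7 + 40*exp(c/5)/3


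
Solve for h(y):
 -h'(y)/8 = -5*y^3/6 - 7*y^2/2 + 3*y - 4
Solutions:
 h(y) = C1 + 5*y^4/3 + 28*y^3/3 - 12*y^2 + 32*y


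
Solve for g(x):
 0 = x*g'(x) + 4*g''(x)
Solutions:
 g(x) = C1 + C2*erf(sqrt(2)*x/4)


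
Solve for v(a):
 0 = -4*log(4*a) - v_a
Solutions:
 v(a) = C1 - 4*a*log(a) - a*log(256) + 4*a


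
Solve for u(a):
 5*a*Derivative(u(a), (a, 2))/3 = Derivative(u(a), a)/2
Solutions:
 u(a) = C1 + C2*a^(13/10)


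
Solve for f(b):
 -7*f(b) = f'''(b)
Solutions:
 f(b) = C3*exp(-7^(1/3)*b) + (C1*sin(sqrt(3)*7^(1/3)*b/2) + C2*cos(sqrt(3)*7^(1/3)*b/2))*exp(7^(1/3)*b/2)


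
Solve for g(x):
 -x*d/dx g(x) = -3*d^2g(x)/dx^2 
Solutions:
 g(x) = C1 + C2*erfi(sqrt(6)*x/6)


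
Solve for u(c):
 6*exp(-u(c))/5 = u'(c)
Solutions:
 u(c) = log(C1 + 6*c/5)


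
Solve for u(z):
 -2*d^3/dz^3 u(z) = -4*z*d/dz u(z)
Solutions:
 u(z) = C1 + Integral(C2*airyai(2^(1/3)*z) + C3*airybi(2^(1/3)*z), z)


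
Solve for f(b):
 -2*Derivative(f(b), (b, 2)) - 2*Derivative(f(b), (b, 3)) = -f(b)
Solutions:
 f(b) = C1*exp(-b*(2*2^(2/3)/(3*sqrt(57) + 23)^(1/3) + 4 + 2^(1/3)*(3*sqrt(57) + 23)^(1/3))/12)*sin(2^(1/3)*sqrt(3)*b*(-(3*sqrt(57) + 23)^(1/3) + 2*2^(1/3)/(3*sqrt(57) + 23)^(1/3))/12) + C2*exp(-b*(2*2^(2/3)/(3*sqrt(57) + 23)^(1/3) + 4 + 2^(1/3)*(3*sqrt(57) + 23)^(1/3))/12)*cos(2^(1/3)*sqrt(3)*b*(-(3*sqrt(57) + 23)^(1/3) + 2*2^(1/3)/(3*sqrt(57) + 23)^(1/3))/12) + C3*exp(b*(-2 + 2*2^(2/3)/(3*sqrt(57) + 23)^(1/3) + 2^(1/3)*(3*sqrt(57) + 23)^(1/3))/6)


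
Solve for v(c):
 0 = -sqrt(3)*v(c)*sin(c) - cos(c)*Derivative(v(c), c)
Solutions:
 v(c) = C1*cos(c)^(sqrt(3))


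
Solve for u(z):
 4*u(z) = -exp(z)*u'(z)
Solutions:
 u(z) = C1*exp(4*exp(-z))


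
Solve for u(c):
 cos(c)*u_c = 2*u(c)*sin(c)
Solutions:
 u(c) = C1/cos(c)^2


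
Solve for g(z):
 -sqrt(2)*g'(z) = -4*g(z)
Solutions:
 g(z) = C1*exp(2*sqrt(2)*z)


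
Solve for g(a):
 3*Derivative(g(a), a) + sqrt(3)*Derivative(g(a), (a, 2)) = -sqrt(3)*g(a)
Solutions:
 g(a) = (C1*sin(a/2) + C2*cos(a/2))*exp(-sqrt(3)*a/2)


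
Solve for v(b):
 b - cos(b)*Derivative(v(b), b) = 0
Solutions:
 v(b) = C1 + Integral(b/cos(b), b)


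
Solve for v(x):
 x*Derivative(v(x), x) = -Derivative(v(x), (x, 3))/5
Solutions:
 v(x) = C1 + Integral(C2*airyai(-5^(1/3)*x) + C3*airybi(-5^(1/3)*x), x)


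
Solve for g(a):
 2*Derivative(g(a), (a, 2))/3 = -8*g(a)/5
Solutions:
 g(a) = C1*sin(2*sqrt(15)*a/5) + C2*cos(2*sqrt(15)*a/5)


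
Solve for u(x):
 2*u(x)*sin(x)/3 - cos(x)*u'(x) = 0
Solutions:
 u(x) = C1/cos(x)^(2/3)


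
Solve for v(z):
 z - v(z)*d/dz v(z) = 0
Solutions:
 v(z) = -sqrt(C1 + z^2)
 v(z) = sqrt(C1 + z^2)


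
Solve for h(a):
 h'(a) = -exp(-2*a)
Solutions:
 h(a) = C1 + exp(-2*a)/2


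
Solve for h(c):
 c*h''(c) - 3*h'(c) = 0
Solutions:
 h(c) = C1 + C2*c^4


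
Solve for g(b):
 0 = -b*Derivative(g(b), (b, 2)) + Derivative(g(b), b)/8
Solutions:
 g(b) = C1 + C2*b^(9/8)


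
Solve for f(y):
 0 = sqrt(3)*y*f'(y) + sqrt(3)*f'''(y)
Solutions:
 f(y) = C1 + Integral(C2*airyai(-y) + C3*airybi(-y), y)


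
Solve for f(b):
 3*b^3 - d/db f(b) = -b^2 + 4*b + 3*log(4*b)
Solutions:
 f(b) = C1 + 3*b^4/4 + b^3/3 - 2*b^2 - 3*b*log(b) - b*log(64) + 3*b


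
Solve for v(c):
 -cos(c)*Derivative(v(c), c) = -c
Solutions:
 v(c) = C1 + Integral(c/cos(c), c)


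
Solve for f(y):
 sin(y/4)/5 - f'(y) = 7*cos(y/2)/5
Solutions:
 f(y) = C1 - 14*sin(y/2)/5 - 4*cos(y/4)/5


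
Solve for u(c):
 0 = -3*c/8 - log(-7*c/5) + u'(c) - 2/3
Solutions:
 u(c) = C1 + 3*c^2/16 + c*log(-c) + c*(-log(5) - 1/3 + log(7))


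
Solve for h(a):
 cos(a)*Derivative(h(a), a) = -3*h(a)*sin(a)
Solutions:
 h(a) = C1*cos(a)^3


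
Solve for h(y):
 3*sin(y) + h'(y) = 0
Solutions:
 h(y) = C1 + 3*cos(y)


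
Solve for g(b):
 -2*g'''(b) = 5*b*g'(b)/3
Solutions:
 g(b) = C1 + Integral(C2*airyai(-5^(1/3)*6^(2/3)*b/6) + C3*airybi(-5^(1/3)*6^(2/3)*b/6), b)


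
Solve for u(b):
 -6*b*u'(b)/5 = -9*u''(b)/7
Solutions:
 u(b) = C1 + C2*erfi(sqrt(105)*b/15)


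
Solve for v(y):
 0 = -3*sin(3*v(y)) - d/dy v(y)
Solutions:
 v(y) = -acos((-C1 - exp(18*y))/(C1 - exp(18*y)))/3 + 2*pi/3
 v(y) = acos((-C1 - exp(18*y))/(C1 - exp(18*y)))/3


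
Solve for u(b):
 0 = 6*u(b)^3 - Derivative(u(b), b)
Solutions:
 u(b) = -sqrt(2)*sqrt(-1/(C1 + 6*b))/2
 u(b) = sqrt(2)*sqrt(-1/(C1 + 6*b))/2


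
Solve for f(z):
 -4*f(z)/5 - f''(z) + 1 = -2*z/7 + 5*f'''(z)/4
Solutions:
 f(z) = C1*exp(z*(-4 + 4/(3*sqrt(2265) + 143)^(1/3) + (3*sqrt(2265) + 143)^(1/3))/15)*sin(sqrt(3)*z*(-(3*sqrt(2265) + 143)^(1/3) + 4/(3*sqrt(2265) + 143)^(1/3))/15) + C2*exp(z*(-4 + 4/(3*sqrt(2265) + 143)^(1/3) + (3*sqrt(2265) + 143)^(1/3))/15)*cos(sqrt(3)*z*(-(3*sqrt(2265) + 143)^(1/3) + 4/(3*sqrt(2265) + 143)^(1/3))/15) + C3*exp(-2*z*(4/(3*sqrt(2265) + 143)^(1/3) + 2 + (3*sqrt(2265) + 143)^(1/3))/15) + 5*z/14 + 5/4


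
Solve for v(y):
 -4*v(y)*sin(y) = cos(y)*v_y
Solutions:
 v(y) = C1*cos(y)^4


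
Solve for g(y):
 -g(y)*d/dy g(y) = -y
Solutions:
 g(y) = -sqrt(C1 + y^2)
 g(y) = sqrt(C1 + y^2)


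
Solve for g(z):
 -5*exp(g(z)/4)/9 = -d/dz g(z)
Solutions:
 g(z) = 4*log(-1/(C1 + 5*z)) + 8*log(6)


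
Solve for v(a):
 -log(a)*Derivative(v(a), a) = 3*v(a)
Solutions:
 v(a) = C1*exp(-3*li(a))


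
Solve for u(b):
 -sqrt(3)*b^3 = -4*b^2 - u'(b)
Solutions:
 u(b) = C1 + sqrt(3)*b^4/4 - 4*b^3/3


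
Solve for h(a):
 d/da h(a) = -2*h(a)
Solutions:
 h(a) = C1*exp(-2*a)


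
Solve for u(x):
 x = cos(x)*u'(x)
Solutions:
 u(x) = C1 + Integral(x/cos(x), x)


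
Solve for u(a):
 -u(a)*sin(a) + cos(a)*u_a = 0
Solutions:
 u(a) = C1/cos(a)


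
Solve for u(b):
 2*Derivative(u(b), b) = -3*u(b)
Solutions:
 u(b) = C1*exp(-3*b/2)


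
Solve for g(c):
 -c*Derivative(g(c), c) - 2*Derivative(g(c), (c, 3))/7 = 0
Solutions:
 g(c) = C1 + Integral(C2*airyai(-2^(2/3)*7^(1/3)*c/2) + C3*airybi(-2^(2/3)*7^(1/3)*c/2), c)


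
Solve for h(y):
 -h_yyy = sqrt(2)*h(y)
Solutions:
 h(y) = C3*exp(-2^(1/6)*y) + (C1*sin(2^(1/6)*sqrt(3)*y/2) + C2*cos(2^(1/6)*sqrt(3)*y/2))*exp(2^(1/6)*y/2)


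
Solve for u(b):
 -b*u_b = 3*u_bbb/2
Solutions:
 u(b) = C1 + Integral(C2*airyai(-2^(1/3)*3^(2/3)*b/3) + C3*airybi(-2^(1/3)*3^(2/3)*b/3), b)


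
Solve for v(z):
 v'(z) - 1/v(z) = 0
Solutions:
 v(z) = -sqrt(C1 + 2*z)
 v(z) = sqrt(C1 + 2*z)


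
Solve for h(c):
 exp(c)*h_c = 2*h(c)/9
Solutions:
 h(c) = C1*exp(-2*exp(-c)/9)


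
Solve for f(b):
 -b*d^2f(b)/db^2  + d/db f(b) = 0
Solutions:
 f(b) = C1 + C2*b^2


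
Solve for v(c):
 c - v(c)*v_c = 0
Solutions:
 v(c) = -sqrt(C1 + c^2)
 v(c) = sqrt(C1 + c^2)


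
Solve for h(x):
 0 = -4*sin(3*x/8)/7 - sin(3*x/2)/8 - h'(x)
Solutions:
 h(x) = C1 + 32*cos(3*x/8)/21 + cos(3*x/2)/12


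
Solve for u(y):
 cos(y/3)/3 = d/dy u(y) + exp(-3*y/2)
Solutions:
 u(y) = C1 + sin(y/3) + 2*exp(-3*y/2)/3


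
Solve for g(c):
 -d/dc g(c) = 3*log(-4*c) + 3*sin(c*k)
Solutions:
 g(c) = C1 - 3*c*log(-c) - 6*c*log(2) + 3*c - 3*Piecewise((-cos(c*k)/k, Ne(k, 0)), (0, True))


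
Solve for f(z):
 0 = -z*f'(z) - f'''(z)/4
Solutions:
 f(z) = C1 + Integral(C2*airyai(-2^(2/3)*z) + C3*airybi(-2^(2/3)*z), z)


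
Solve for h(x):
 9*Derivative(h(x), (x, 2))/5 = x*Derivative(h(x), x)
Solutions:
 h(x) = C1 + C2*erfi(sqrt(10)*x/6)


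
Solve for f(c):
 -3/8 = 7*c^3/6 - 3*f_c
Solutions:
 f(c) = C1 + 7*c^4/72 + c/8


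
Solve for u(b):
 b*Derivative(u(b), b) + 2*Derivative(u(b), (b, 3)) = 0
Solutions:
 u(b) = C1 + Integral(C2*airyai(-2^(2/3)*b/2) + C3*airybi(-2^(2/3)*b/2), b)


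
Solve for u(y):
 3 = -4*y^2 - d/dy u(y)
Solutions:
 u(y) = C1 - 4*y^3/3 - 3*y


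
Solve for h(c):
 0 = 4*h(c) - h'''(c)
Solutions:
 h(c) = C3*exp(2^(2/3)*c) + (C1*sin(2^(2/3)*sqrt(3)*c/2) + C2*cos(2^(2/3)*sqrt(3)*c/2))*exp(-2^(2/3)*c/2)


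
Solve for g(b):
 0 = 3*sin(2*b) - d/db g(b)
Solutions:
 g(b) = C1 - 3*cos(2*b)/2


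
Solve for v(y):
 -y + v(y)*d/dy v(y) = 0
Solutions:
 v(y) = -sqrt(C1 + y^2)
 v(y) = sqrt(C1 + y^2)


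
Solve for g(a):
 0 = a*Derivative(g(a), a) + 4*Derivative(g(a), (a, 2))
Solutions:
 g(a) = C1 + C2*erf(sqrt(2)*a/4)


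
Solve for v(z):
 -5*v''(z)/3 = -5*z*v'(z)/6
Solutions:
 v(z) = C1 + C2*erfi(z/2)


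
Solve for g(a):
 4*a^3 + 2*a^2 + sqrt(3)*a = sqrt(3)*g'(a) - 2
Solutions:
 g(a) = C1 + sqrt(3)*a^4/3 + 2*sqrt(3)*a^3/9 + a^2/2 + 2*sqrt(3)*a/3


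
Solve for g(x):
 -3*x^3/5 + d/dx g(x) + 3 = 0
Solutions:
 g(x) = C1 + 3*x^4/20 - 3*x


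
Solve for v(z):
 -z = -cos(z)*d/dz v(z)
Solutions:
 v(z) = C1 + Integral(z/cos(z), z)


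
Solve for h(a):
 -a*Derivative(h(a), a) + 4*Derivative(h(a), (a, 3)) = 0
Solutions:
 h(a) = C1 + Integral(C2*airyai(2^(1/3)*a/2) + C3*airybi(2^(1/3)*a/2), a)


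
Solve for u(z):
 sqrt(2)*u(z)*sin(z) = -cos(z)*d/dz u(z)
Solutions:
 u(z) = C1*cos(z)^(sqrt(2))


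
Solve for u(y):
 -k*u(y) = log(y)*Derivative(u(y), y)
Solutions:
 u(y) = C1*exp(-k*li(y))


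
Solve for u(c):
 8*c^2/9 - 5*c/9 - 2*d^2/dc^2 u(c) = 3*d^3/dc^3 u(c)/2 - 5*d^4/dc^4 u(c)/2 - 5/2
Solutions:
 u(c) = C1 + C2*c + C3*exp(c*(3 - sqrt(89))/10) + C4*exp(c*(3 + sqrt(89))/10) + c^4/27 - 17*c^3/108 + 221*c^2/144


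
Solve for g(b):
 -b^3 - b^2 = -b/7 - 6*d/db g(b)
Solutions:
 g(b) = C1 + b^4/24 + b^3/18 - b^2/84


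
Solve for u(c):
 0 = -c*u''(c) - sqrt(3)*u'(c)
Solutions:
 u(c) = C1 + C2*c^(1 - sqrt(3))


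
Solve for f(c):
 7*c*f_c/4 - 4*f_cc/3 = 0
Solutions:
 f(c) = C1 + C2*erfi(sqrt(42)*c/8)


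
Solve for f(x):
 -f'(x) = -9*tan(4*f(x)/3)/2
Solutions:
 f(x) = -3*asin(C1*exp(6*x))/4 + 3*pi/4
 f(x) = 3*asin(C1*exp(6*x))/4


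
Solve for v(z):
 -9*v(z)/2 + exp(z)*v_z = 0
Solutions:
 v(z) = C1*exp(-9*exp(-z)/2)


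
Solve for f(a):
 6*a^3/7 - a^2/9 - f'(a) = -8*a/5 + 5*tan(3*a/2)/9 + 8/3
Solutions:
 f(a) = C1 + 3*a^4/14 - a^3/27 + 4*a^2/5 - 8*a/3 + 10*log(cos(3*a/2))/27


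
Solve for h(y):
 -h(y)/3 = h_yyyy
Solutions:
 h(y) = (C1*sin(sqrt(2)*3^(3/4)*y/6) + C2*cos(sqrt(2)*3^(3/4)*y/6))*exp(-sqrt(2)*3^(3/4)*y/6) + (C3*sin(sqrt(2)*3^(3/4)*y/6) + C4*cos(sqrt(2)*3^(3/4)*y/6))*exp(sqrt(2)*3^(3/4)*y/6)


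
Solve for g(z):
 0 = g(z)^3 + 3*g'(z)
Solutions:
 g(z) = -sqrt(6)*sqrt(-1/(C1 - z))/2
 g(z) = sqrt(6)*sqrt(-1/(C1 - z))/2


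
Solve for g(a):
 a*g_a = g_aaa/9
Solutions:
 g(a) = C1 + Integral(C2*airyai(3^(2/3)*a) + C3*airybi(3^(2/3)*a), a)


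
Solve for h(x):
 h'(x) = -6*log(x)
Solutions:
 h(x) = C1 - 6*x*log(x) + 6*x


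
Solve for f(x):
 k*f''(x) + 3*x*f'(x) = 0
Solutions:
 f(x) = C1 + C2*sqrt(k)*erf(sqrt(6)*x*sqrt(1/k)/2)


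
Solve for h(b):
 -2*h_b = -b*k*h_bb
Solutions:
 h(b) = C1 + b^(((re(k) + 2)*re(k) + im(k)^2)/(re(k)^2 + im(k)^2))*(C2*sin(2*log(b)*Abs(im(k))/(re(k)^2 + im(k)^2)) + C3*cos(2*log(b)*im(k)/(re(k)^2 + im(k)^2)))


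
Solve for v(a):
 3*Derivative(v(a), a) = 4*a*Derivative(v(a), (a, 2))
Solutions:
 v(a) = C1 + C2*a^(7/4)


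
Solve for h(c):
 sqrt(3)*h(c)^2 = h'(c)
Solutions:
 h(c) = -1/(C1 + sqrt(3)*c)


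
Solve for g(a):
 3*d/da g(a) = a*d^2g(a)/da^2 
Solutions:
 g(a) = C1 + C2*a^4


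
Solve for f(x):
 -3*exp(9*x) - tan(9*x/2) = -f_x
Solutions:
 f(x) = C1 + exp(9*x)/3 - 2*log(cos(9*x/2))/9


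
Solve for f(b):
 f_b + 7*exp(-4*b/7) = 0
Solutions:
 f(b) = C1 + 49*exp(-4*b/7)/4


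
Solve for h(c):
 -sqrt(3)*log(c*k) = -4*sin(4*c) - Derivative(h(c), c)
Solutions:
 h(c) = C1 + sqrt(3)*c*(log(c*k) - 1) + cos(4*c)


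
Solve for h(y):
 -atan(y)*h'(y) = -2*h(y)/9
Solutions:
 h(y) = C1*exp(2*Integral(1/atan(y), y)/9)


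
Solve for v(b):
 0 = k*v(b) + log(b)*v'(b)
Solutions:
 v(b) = C1*exp(-k*li(b))


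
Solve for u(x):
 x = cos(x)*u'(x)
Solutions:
 u(x) = C1 + Integral(x/cos(x), x)


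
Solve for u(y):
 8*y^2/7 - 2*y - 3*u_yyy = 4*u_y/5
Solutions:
 u(y) = C1 + C2*sin(2*sqrt(15)*y/15) + C3*cos(2*sqrt(15)*y/15) + 10*y^3/21 - 5*y^2/4 - 75*y/7


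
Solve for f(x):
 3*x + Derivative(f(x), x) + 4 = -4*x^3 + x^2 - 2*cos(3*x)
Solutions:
 f(x) = C1 - x^4 + x^3/3 - 3*x^2/2 - 4*x - 2*sin(3*x)/3


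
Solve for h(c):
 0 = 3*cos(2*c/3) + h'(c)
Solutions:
 h(c) = C1 - 9*sin(2*c/3)/2


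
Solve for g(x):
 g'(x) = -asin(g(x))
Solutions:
 Integral(1/asin(_y), (_y, g(x))) = C1 - x


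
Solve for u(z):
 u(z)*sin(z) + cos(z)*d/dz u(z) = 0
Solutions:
 u(z) = C1*cos(z)


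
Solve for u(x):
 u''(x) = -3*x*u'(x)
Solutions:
 u(x) = C1 + C2*erf(sqrt(6)*x/2)


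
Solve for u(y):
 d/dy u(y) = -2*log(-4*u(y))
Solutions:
 Integral(1/(log(-_y) + 2*log(2)), (_y, u(y)))/2 = C1 - y


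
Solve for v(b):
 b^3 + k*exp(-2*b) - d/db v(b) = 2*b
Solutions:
 v(b) = C1 + b^4/4 - b^2 - k*exp(-2*b)/2


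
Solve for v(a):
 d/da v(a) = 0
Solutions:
 v(a) = C1


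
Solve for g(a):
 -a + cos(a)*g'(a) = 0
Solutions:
 g(a) = C1 + Integral(a/cos(a), a)


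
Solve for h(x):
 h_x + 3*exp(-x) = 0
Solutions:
 h(x) = C1 + 3*exp(-x)


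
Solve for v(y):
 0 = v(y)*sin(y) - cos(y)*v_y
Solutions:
 v(y) = C1/cos(y)


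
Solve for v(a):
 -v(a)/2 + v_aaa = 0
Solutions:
 v(a) = C3*exp(2^(2/3)*a/2) + (C1*sin(2^(2/3)*sqrt(3)*a/4) + C2*cos(2^(2/3)*sqrt(3)*a/4))*exp(-2^(2/3)*a/4)


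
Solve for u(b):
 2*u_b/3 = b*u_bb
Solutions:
 u(b) = C1 + C2*b^(5/3)


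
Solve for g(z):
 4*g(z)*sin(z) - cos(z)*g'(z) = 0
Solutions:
 g(z) = C1/cos(z)^4


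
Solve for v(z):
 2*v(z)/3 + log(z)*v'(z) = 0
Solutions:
 v(z) = C1*exp(-2*li(z)/3)


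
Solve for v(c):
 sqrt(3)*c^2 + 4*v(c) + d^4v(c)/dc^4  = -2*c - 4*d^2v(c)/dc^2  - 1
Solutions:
 v(c) = -sqrt(3)*c^2/4 - c/2 + (C1 + C2*c)*sin(sqrt(2)*c) + (C3 + C4*c)*cos(sqrt(2)*c) - 1/4 + sqrt(3)/2


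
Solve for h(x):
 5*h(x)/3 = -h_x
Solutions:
 h(x) = C1*exp(-5*x/3)


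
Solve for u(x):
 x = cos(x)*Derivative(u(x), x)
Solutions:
 u(x) = C1 + Integral(x/cos(x), x)


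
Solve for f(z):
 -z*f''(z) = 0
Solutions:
 f(z) = C1 + C2*z


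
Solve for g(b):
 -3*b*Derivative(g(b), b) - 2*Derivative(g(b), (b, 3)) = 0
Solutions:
 g(b) = C1 + Integral(C2*airyai(-2^(2/3)*3^(1/3)*b/2) + C3*airybi(-2^(2/3)*3^(1/3)*b/2), b)


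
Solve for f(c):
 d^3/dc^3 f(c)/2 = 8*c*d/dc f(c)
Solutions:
 f(c) = C1 + Integral(C2*airyai(2*2^(1/3)*c) + C3*airybi(2*2^(1/3)*c), c)


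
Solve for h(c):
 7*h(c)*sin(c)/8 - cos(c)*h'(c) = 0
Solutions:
 h(c) = C1/cos(c)^(7/8)


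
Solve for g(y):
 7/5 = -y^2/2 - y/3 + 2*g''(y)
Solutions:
 g(y) = C1 + C2*y + y^4/48 + y^3/36 + 7*y^2/20


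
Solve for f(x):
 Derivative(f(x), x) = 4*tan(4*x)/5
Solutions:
 f(x) = C1 - log(cos(4*x))/5


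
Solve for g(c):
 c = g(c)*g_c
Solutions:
 g(c) = -sqrt(C1 + c^2)
 g(c) = sqrt(C1 + c^2)


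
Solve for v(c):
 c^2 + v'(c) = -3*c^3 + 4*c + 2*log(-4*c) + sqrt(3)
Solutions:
 v(c) = C1 - 3*c^4/4 - c^3/3 + 2*c^2 + 2*c*log(-c) + c*(-2 + sqrt(3) + 4*log(2))


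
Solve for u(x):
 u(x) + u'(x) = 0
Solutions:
 u(x) = C1*exp(-x)


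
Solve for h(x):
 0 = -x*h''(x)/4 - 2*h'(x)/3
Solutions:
 h(x) = C1 + C2/x^(5/3)


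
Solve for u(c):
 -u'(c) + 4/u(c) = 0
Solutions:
 u(c) = -sqrt(C1 + 8*c)
 u(c) = sqrt(C1 + 8*c)


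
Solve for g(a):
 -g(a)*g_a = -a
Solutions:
 g(a) = -sqrt(C1 + a^2)
 g(a) = sqrt(C1 + a^2)


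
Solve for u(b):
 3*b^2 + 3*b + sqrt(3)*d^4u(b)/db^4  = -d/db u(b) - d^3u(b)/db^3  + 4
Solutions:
 u(b) = C1 + C2*exp(b*(-4*sqrt(3) + 2*18^(1/3)/(9*sqrt(255) + 83*sqrt(3))^(1/3) + 12^(1/3)*(9*sqrt(255) + 83*sqrt(3))^(1/3))/36)*sin(2^(1/3)*3^(1/6)*b*(-2^(1/3)*3^(2/3)*(9*sqrt(255) + 83*sqrt(3))^(1/3) + 6/(9*sqrt(255) + 83*sqrt(3))^(1/3))/36) + C3*exp(b*(-4*sqrt(3) + 2*18^(1/3)/(9*sqrt(255) + 83*sqrt(3))^(1/3) + 12^(1/3)*(9*sqrt(255) + 83*sqrt(3))^(1/3))/36)*cos(2^(1/3)*3^(1/6)*b*(-2^(1/3)*3^(2/3)*(9*sqrt(255) + 83*sqrt(3))^(1/3) + 6/(9*sqrt(255) + 83*sqrt(3))^(1/3))/36) + C4*exp(-b*(2*18^(1/3)/(9*sqrt(255) + 83*sqrt(3))^(1/3) + 2*sqrt(3) + 12^(1/3)*(9*sqrt(255) + 83*sqrt(3))^(1/3))/18) - b^3 - 3*b^2/2 + 10*b


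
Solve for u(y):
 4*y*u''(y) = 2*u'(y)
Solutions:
 u(y) = C1 + C2*y^(3/2)


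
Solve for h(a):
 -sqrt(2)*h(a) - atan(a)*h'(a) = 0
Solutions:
 h(a) = C1*exp(-sqrt(2)*Integral(1/atan(a), a))


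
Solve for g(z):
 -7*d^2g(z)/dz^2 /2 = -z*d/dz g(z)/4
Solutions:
 g(z) = C1 + C2*erfi(sqrt(7)*z/14)


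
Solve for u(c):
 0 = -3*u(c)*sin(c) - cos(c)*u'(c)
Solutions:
 u(c) = C1*cos(c)^3


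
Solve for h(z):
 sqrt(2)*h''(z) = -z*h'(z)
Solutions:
 h(z) = C1 + C2*erf(2^(1/4)*z/2)


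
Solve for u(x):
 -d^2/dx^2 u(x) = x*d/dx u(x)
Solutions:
 u(x) = C1 + C2*erf(sqrt(2)*x/2)


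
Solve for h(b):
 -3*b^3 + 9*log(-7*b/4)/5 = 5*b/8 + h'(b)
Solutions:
 h(b) = C1 - 3*b^4/4 - 5*b^2/16 + 9*b*log(-b)/5 + 9*b*(-2*log(2) - 1 + log(7))/5


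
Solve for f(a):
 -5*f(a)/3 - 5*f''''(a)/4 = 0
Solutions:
 f(a) = (C1*sin(3^(3/4)*a/3) + C2*cos(3^(3/4)*a/3))*exp(-3^(3/4)*a/3) + (C3*sin(3^(3/4)*a/3) + C4*cos(3^(3/4)*a/3))*exp(3^(3/4)*a/3)


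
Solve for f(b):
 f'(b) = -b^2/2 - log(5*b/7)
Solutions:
 f(b) = C1 - b^3/6 - b*log(b) + b*log(7/5) + b


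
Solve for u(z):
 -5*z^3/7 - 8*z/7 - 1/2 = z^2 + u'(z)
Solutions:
 u(z) = C1 - 5*z^4/28 - z^3/3 - 4*z^2/7 - z/2


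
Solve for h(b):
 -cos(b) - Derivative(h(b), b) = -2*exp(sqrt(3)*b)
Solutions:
 h(b) = C1 + 2*sqrt(3)*exp(sqrt(3)*b)/3 - sin(b)


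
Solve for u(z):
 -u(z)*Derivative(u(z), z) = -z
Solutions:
 u(z) = -sqrt(C1 + z^2)
 u(z) = sqrt(C1 + z^2)


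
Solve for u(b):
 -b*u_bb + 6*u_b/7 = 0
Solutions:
 u(b) = C1 + C2*b^(13/7)


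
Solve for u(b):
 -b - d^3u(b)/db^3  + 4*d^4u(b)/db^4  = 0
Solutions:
 u(b) = C1 + C2*b + C3*b^2 + C4*exp(b/4) - b^4/24 - 2*b^3/3


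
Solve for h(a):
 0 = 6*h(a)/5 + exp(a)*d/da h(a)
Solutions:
 h(a) = C1*exp(6*exp(-a)/5)


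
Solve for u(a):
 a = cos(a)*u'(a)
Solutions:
 u(a) = C1 + Integral(a/cos(a), a)


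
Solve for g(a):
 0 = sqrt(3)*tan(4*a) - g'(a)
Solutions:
 g(a) = C1 - sqrt(3)*log(cos(4*a))/4


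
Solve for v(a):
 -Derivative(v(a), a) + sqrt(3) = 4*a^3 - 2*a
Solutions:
 v(a) = C1 - a^4 + a^2 + sqrt(3)*a


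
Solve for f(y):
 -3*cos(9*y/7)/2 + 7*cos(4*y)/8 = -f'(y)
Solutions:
 f(y) = C1 + 7*sin(9*y/7)/6 - 7*sin(4*y)/32


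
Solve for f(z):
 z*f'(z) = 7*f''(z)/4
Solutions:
 f(z) = C1 + C2*erfi(sqrt(14)*z/7)


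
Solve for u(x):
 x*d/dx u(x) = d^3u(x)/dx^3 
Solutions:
 u(x) = C1 + Integral(C2*airyai(x) + C3*airybi(x), x)


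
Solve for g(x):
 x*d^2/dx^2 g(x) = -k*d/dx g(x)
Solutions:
 g(x) = C1 + x^(1 - re(k))*(C2*sin(log(x)*Abs(im(k))) + C3*cos(log(x)*im(k)))


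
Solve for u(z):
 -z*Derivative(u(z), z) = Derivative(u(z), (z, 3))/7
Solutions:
 u(z) = C1 + Integral(C2*airyai(-7^(1/3)*z) + C3*airybi(-7^(1/3)*z), z)


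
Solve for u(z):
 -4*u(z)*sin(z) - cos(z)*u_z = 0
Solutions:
 u(z) = C1*cos(z)^4


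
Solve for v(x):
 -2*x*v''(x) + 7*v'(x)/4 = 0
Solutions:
 v(x) = C1 + C2*x^(15/8)


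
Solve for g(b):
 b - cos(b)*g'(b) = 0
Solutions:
 g(b) = C1 + Integral(b/cos(b), b)


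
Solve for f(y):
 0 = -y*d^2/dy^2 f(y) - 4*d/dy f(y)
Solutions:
 f(y) = C1 + C2/y^3


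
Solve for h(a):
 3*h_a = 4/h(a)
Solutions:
 h(a) = -sqrt(C1 + 24*a)/3
 h(a) = sqrt(C1 + 24*a)/3


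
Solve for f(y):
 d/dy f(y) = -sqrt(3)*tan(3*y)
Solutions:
 f(y) = C1 + sqrt(3)*log(cos(3*y))/3


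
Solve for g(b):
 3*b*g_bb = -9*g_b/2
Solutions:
 g(b) = C1 + C2/sqrt(b)


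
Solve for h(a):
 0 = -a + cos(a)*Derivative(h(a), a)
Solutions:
 h(a) = C1 + Integral(a/cos(a), a)


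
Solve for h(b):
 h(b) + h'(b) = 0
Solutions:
 h(b) = C1*exp(-b)


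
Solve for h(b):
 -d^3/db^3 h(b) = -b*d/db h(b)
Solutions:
 h(b) = C1 + Integral(C2*airyai(b) + C3*airybi(b), b)


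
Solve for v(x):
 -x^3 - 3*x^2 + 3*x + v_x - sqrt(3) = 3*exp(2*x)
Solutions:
 v(x) = C1 + x^4/4 + x^3 - 3*x^2/2 + sqrt(3)*x + 3*exp(2*x)/2


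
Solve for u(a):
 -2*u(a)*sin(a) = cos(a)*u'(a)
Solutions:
 u(a) = C1*cos(a)^2


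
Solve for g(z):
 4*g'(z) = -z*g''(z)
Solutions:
 g(z) = C1 + C2/z^3


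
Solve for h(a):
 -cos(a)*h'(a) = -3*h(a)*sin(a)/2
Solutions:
 h(a) = C1/cos(a)^(3/2)


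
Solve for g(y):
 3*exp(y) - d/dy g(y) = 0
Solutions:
 g(y) = C1 + 3*exp(y)


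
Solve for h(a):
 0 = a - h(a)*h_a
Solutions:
 h(a) = -sqrt(C1 + a^2)
 h(a) = sqrt(C1 + a^2)


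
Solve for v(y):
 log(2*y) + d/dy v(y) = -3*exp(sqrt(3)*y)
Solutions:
 v(y) = C1 - y*log(y) + y*(1 - log(2)) - sqrt(3)*exp(sqrt(3)*y)


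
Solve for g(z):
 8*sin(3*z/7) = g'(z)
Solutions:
 g(z) = C1 - 56*cos(3*z/7)/3


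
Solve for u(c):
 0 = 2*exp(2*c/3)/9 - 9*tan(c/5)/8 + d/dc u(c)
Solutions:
 u(c) = C1 - exp(2*c/3)/3 - 45*log(cos(c/5))/8


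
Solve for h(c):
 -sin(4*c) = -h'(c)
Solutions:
 h(c) = C1 - cos(4*c)/4


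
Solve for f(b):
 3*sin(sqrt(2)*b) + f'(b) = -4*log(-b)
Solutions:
 f(b) = C1 - 4*b*log(-b) + 4*b + 3*sqrt(2)*cos(sqrt(2)*b)/2
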